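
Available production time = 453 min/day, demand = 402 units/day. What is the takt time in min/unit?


Formula: Takt Time = Available Production Time / Customer Demand
Takt = 453 min/day / 402 units/day
Takt = 1.13 min/unit

1.13 min/unit


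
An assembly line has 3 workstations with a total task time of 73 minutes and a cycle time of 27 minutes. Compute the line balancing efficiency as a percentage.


Formula: Efficiency = Sum of Task Times / (N_stations * CT) * 100
Total station capacity = 3 stations * 27 min = 81 min
Efficiency = 73 / 81 * 100 = 90.1%

90.1%


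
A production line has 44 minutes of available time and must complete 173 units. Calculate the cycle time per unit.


Formula: CT = Available Time / Number of Units
CT = 44 min / 173 units
CT = 0.25 min/unit

0.25 min/unit


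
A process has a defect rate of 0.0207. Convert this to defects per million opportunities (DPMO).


DPMO = defect_rate * 1000000 = 0.0207 * 1000000

20700


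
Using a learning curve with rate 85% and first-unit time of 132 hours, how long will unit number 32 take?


Formula: T_n = T_1 * (learning_rate)^(log2(n)) where learning_rate = rate/100
Doublings = log2(32) = 5
T_n = 132 * 0.85^5
T_n = 132 * 0.4437 = 58.6 hours

58.6 hours


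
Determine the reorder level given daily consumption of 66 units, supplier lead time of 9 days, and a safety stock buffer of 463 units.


Formula: ROP = (Daily Demand * Lead Time) + Safety Stock
Demand during lead time = 66 * 9 = 594 units
ROP = 594 + 463 = 1057 units

1057 units


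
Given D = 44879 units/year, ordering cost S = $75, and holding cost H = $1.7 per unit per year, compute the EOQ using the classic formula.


Formula: EOQ = sqrt(2 * D * S / H)
Numerator: 2 * 44879 * 75 = 6731850
2DS/H = 6731850 / 1.7 = 3959911.8
EOQ = sqrt(3959911.8) = 1990.0 units

1990.0 units


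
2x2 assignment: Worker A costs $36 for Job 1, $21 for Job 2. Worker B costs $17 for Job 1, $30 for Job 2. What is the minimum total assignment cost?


Option 1: A->1 + B->2 = $36 + $30 = $66
Option 2: A->2 + B->1 = $21 + $17 = $38
Min cost = min($66, $38) = $38

$38


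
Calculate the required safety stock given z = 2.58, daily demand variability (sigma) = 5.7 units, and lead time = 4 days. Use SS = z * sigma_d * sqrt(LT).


Formula: SS = z * sigma_d * sqrt(LT)
sqrt(LT) = sqrt(4) = 2.0
SS = 2.58 * 5.7 * 2.0
SS = 29.4 units

29.4 units


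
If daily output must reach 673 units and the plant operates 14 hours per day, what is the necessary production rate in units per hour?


Formula: Production Rate = Daily Demand / Available Hours
Rate = 673 units/day / 14 hours/day
Rate = 48.1 units/hour

48.1 units/hour


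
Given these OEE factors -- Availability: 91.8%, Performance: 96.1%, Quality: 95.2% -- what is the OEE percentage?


Formula: OEE = Availability * Performance * Quality / 10000
A * P = 91.8% * 96.1% / 100 = 88.22%
OEE = 88.22% * 95.2% / 100 = 84.0%

84.0%


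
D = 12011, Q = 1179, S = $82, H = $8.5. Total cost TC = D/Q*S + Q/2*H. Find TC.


TC = 12011/1179 * 82 + 1179/2 * 8.5

$5846.12


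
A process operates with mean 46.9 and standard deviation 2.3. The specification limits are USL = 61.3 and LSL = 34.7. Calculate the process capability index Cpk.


Cpu = (61.3 - 46.9) / (3 * 2.3) = 2.09
Cpl = (46.9 - 34.7) / (3 * 2.3) = 1.77
Cpk = min(2.09, 1.77) = 1.77

1.77


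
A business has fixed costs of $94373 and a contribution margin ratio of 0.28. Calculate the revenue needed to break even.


Formula: BER = Fixed Costs / Contribution Margin Ratio
BER = $94373 / 0.28
BER = $337046.43 (to the nearest cent)

$337046.43


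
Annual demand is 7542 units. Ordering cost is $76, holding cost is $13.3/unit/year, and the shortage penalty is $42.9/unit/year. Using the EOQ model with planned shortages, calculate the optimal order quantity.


Formula: EOQ* = sqrt(2DS/H) * sqrt((H+P)/P)
Base EOQ = sqrt(2*7542*76/13.3) = 293.59 units
Correction = sqrt((13.3+42.9)/42.9) = 1.14456
EOQ* = 293.59 * 1.14456 = 336.0 units

336.0 units


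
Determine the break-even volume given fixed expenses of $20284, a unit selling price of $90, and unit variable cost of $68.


Formula: BEQ = Fixed Costs / (Price - Variable Cost)
Contribution margin = $90 - $68 = $22/unit
BEQ = ceil($20284 / $22/unit) = ceil(922.0) = 922 units

922 units


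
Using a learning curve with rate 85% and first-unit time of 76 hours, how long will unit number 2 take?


Formula: T_n = T_1 * (learning_rate)^(log2(n)) where learning_rate = rate/100
Doublings = log2(2) = 1
T_n = 76 * 0.85^1
T_n = 76 * 0.85 = 64.6 hours

64.6 hours


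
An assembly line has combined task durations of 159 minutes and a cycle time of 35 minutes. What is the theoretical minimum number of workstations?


Formula: N_min = ceil(Sum of Task Times / Cycle Time)
N_min = ceil(159 min / 35 min) = ceil(4.5429)
N_min = 5 stations

5


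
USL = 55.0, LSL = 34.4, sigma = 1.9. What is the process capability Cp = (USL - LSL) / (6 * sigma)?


Cp = (55.0 - 34.4) / (6 * 1.9)

1.81


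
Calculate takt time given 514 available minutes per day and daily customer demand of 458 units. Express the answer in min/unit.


Formula: Takt Time = Available Production Time / Customer Demand
Takt = 514 min/day / 458 units/day
Takt = 1.12 min/unit

1.12 min/unit


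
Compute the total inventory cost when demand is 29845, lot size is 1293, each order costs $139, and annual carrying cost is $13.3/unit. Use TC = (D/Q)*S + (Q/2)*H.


TC = 29845/1293 * 139 + 1293/2 * 13.3

$11806.85


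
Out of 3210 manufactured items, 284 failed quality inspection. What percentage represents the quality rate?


Formula: Quality Rate = Good Pieces / Total Pieces * 100
Good pieces = 3210 - 284 = 2926
QR = 2926 / 3210 * 100 = 91.2%

91.2%


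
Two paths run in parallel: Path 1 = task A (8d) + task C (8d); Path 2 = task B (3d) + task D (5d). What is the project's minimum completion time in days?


Path 1 = 8 + 8 = 16 days
Path 2 = 3 + 5 = 8 days
Duration = max(16, 8) = 16 days

16 days


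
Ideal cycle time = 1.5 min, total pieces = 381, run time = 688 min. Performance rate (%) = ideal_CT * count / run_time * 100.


Formula: Performance = (Ideal CT * Total Count) / Run Time * 100
Ideal output time = 1.5 * 381 = 571.5 min
Performance = 571.5 / 688 * 100 = 83.1%

83.1%


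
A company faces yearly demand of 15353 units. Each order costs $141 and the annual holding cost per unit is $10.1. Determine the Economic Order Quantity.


Formula: EOQ = sqrt(2 * D * S / H)
Numerator: 2 * 15353 * 141 = 4329546
2DS/H = 4329546 / 10.1 = 428667.9
EOQ = sqrt(428667.9) = 654.7 units

654.7 units


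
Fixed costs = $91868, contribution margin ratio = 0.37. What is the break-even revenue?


Formula: BER = Fixed Costs / Contribution Margin Ratio
BER = $91868 / 0.37
BER = $248291.89 (to the nearest cent)

$248291.89


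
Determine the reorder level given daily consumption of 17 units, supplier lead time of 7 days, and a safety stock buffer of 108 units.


Formula: ROP = (Daily Demand * Lead Time) + Safety Stock
Demand during lead time = 17 * 7 = 119 units
ROP = 119 + 108 = 227 units

227 units


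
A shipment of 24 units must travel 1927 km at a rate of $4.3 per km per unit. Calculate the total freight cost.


TC = dist * cost * units = 1927 * 4.3 * 24 = $198866.40

$198866.40


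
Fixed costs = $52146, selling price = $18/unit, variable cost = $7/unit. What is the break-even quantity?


Formula: BEQ = Fixed Costs / (Price - Variable Cost)
Contribution margin = $18 - $7 = $11/unit
BEQ = ceil($52146 / $11/unit) = ceil(4740.55) = 4741 units

4741 units


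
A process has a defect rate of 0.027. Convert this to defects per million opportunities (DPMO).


DPMO = defect_rate * 1000000 = 0.027 * 1000000

27000


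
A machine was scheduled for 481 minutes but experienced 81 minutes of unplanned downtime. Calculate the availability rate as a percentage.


Formula: Availability = (Planned Time - Downtime) / Planned Time * 100
Uptime = 481 - 81 = 400 min
Availability = 400 / 481 * 100 = 83.2%

83.2%


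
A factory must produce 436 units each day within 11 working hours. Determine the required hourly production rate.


Formula: Production Rate = Daily Demand / Available Hours
Rate = 436 units/day / 11 hours/day
Rate = 39.6 units/hour

39.6 units/hour


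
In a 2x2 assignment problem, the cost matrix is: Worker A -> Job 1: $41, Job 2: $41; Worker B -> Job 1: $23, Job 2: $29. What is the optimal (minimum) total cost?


Option 1: A->1 + B->2 = $41 + $29 = $70
Option 2: A->2 + B->1 = $41 + $23 = $64
Min cost = min($70, $64) = $64

$64


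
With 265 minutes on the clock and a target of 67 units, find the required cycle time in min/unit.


Formula: CT = Available Time / Number of Units
CT = 265 min / 67 units
CT = 3.96 min/unit

3.96 min/unit


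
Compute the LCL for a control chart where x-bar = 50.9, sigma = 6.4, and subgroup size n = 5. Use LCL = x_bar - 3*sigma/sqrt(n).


LCL = 50.9 - 3 * 6.4 / sqrt(5)

42.31


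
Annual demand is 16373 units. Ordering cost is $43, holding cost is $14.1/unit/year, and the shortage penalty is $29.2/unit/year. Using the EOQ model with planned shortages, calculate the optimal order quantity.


Formula: EOQ* = sqrt(2DS/H) * sqrt((H+P)/P)
Base EOQ = sqrt(2*16373*43/14.1) = 316.01 units
Correction = sqrt((14.1+29.2)/29.2) = 1.21773
EOQ* = 316.01 * 1.21773 = 384.8 units

384.8 units


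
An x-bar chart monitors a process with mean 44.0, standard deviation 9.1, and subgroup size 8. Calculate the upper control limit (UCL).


UCL = 44.0 + 3 * 9.1 / sqrt(8)

53.65


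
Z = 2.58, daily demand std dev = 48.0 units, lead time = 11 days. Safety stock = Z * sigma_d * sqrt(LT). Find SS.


Formula: SS = z * sigma_d * sqrt(LT)
sqrt(LT) = sqrt(11) = 3.3166
SS = 2.58 * 48.0 * 3.3166
SS = 410.7 units

410.7 units


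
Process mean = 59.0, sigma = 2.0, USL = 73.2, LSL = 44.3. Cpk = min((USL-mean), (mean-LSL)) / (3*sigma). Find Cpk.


Cpu = (73.2 - 59.0) / (3 * 2.0) = 2.37
Cpl = (59.0 - 44.3) / (3 * 2.0) = 2.45
Cpk = min(2.37, 2.45) = 2.37

2.37


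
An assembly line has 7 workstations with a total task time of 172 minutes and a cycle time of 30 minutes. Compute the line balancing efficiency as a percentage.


Formula: Efficiency = Sum of Task Times / (N_stations * CT) * 100
Total station capacity = 7 stations * 30 min = 210 min
Efficiency = 172 / 210 * 100 = 81.9%

81.9%


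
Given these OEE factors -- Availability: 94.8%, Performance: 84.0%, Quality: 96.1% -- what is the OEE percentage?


Formula: OEE = Availability * Performance * Quality / 10000
A * P = 94.8% * 84.0% / 100 = 79.63%
OEE = 79.63% * 96.1% / 100 = 76.5%

76.5%


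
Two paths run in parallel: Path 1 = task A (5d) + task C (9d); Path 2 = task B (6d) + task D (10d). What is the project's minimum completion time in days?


Path 1 = 5 + 9 = 14 days
Path 2 = 6 + 10 = 16 days
Duration = max(14, 16) = 16 days

16 days


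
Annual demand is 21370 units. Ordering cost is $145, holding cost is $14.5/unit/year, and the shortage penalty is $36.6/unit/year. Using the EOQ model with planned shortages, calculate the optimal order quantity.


Formula: EOQ* = sqrt(2DS/H) * sqrt((H+P)/P)
Base EOQ = sqrt(2*21370*145/14.5) = 653.76 units
Correction = sqrt((14.5+36.6)/36.6) = 1.1816
EOQ* = 653.76 * 1.1816 = 772.5 units

772.5 units


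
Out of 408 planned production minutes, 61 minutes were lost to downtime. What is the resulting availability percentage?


Formula: Availability = (Planned Time - Downtime) / Planned Time * 100
Uptime = 408 - 61 = 347 min
Availability = 347 / 408 * 100 = 85.0%

85.0%


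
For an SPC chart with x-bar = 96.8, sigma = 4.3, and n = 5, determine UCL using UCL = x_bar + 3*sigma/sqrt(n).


UCL = 96.8 + 3 * 4.3 / sqrt(5)

102.57


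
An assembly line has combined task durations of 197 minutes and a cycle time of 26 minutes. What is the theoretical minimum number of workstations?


Formula: N_min = ceil(Sum of Task Times / Cycle Time)
N_min = ceil(197 min / 26 min) = ceil(7.5769)
N_min = 8 stations

8


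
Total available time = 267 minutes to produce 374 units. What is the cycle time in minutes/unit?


Formula: CT = Available Time / Number of Units
CT = 267 min / 374 units
CT = 0.71 min/unit

0.71 min/unit


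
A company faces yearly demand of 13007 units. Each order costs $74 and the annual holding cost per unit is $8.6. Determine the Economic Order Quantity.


Formula: EOQ = sqrt(2 * D * S / H)
Numerator: 2 * 13007 * 74 = 1925036
2DS/H = 1925036 / 8.6 = 223841.4
EOQ = sqrt(223841.4) = 473.1 units

473.1 units


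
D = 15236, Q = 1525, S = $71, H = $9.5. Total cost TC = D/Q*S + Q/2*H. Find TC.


TC = 15236/1525 * 71 + 1525/2 * 9.5

$7953.10


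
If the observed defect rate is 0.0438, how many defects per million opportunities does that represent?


DPMO = defect_rate * 1000000 = 0.0438 * 1000000

43800


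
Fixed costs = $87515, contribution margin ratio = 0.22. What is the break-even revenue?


Formula: BER = Fixed Costs / Contribution Margin Ratio
BER = $87515 / 0.22
BER = $397795.45 (to the nearest cent)

$397795.45


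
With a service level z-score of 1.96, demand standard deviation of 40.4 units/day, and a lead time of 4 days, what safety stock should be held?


Formula: SS = z * sigma_d * sqrt(LT)
sqrt(LT) = sqrt(4) = 2.0
SS = 1.96 * 40.4 * 2.0
SS = 158.4 units

158.4 units


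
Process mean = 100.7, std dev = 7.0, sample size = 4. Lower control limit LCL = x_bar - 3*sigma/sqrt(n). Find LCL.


LCL = 100.7 - 3 * 7.0 / sqrt(4)

90.2


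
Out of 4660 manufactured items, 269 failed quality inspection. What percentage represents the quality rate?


Formula: Quality Rate = Good Pieces / Total Pieces * 100
Good pieces = 4660 - 269 = 4391
QR = 4391 / 4660 * 100 = 94.2%

94.2%


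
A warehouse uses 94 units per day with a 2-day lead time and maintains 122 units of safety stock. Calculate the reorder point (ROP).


Formula: ROP = (Daily Demand * Lead Time) + Safety Stock
Demand during lead time = 94 * 2 = 188 units
ROP = 188 + 122 = 310 units

310 units


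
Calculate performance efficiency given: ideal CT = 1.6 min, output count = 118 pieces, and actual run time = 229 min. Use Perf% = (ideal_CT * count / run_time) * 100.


Formula: Performance = (Ideal CT * Total Count) / Run Time * 100
Ideal output time = 1.6 * 118 = 188.8 min
Performance = 188.8 / 229 * 100 = 82.4%

82.4%


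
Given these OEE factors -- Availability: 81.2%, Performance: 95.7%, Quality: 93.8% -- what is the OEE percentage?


Formula: OEE = Availability * Performance * Quality / 10000
A * P = 81.2% * 95.7% / 100 = 77.71%
OEE = 77.71% * 93.8% / 100 = 72.9%

72.9%


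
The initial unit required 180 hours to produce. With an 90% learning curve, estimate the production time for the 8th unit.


Formula: T_n = T_1 * (learning_rate)^(log2(n)) where learning_rate = rate/100
Doublings = log2(8) = 3
T_n = 180 * 0.9^3
T_n = 180 * 0.729 = 131.2 hours

131.2 hours


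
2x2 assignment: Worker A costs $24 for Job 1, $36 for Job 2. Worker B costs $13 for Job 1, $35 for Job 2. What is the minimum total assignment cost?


Option 1: A->1 + B->2 = $24 + $35 = $59
Option 2: A->2 + B->1 = $36 + $13 = $49
Min cost = min($59, $49) = $49

$49


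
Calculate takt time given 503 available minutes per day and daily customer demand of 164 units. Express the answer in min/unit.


Formula: Takt Time = Available Production Time / Customer Demand
Takt = 503 min/day / 164 units/day
Takt = 3.07 min/unit

3.07 min/unit


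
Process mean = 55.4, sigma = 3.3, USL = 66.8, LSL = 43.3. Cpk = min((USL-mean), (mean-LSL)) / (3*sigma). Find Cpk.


Cpu = (66.8 - 55.4) / (3 * 3.3) = 1.15
Cpl = (55.4 - 43.3) / (3 * 3.3) = 1.22
Cpk = min(1.15, 1.22) = 1.15

1.15


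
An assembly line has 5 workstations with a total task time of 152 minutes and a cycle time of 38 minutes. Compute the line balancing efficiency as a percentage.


Formula: Efficiency = Sum of Task Times / (N_stations * CT) * 100
Total station capacity = 5 stations * 38 min = 190 min
Efficiency = 152 / 190 * 100 = 80.0%

80.0%


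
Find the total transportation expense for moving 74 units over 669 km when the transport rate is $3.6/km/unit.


TC = dist * cost * units = 669 * 3.6 * 74 = $178221.60

$178221.60


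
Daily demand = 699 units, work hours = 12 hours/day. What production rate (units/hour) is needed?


Formula: Production Rate = Daily Demand / Available Hours
Rate = 699 units/day / 12 hours/day
Rate = 58.3 units/hour

58.3 units/hour


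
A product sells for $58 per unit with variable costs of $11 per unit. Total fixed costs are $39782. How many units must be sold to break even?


Formula: BEQ = Fixed Costs / (Price - Variable Cost)
Contribution margin = $58 - $11 = $47/unit
BEQ = ceil($39782 / $47/unit) = ceil(846.43) = 847 units

847 units


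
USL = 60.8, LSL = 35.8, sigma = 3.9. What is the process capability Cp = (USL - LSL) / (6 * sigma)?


Cp = (60.8 - 35.8) / (6 * 3.9)

1.07


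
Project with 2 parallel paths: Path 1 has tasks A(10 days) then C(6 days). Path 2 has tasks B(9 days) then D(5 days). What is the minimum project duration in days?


Path 1 = 10 + 6 = 16 days
Path 2 = 9 + 5 = 14 days
Duration = max(16, 14) = 16 days

16 days


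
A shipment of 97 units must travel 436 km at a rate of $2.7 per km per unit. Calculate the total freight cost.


TC = dist * cost * units = 436 * 2.7 * 97 = $114188.40

$114188.40


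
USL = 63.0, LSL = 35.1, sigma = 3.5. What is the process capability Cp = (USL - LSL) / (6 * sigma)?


Cp = (63.0 - 35.1) / (6 * 3.5)

1.33


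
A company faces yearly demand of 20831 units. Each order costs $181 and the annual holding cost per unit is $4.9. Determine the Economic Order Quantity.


Formula: EOQ = sqrt(2 * D * S / H)
Numerator: 2 * 20831 * 181 = 7540822
2DS/H = 7540822 / 4.9 = 1538943.3
EOQ = sqrt(1538943.3) = 1240.5 units

1240.5 units


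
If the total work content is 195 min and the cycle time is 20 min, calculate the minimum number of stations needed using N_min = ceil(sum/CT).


Formula: N_min = ceil(Sum of Task Times / Cycle Time)
N_min = ceil(195 min / 20 min) = ceil(9.75)
N_min = 10 stations

10


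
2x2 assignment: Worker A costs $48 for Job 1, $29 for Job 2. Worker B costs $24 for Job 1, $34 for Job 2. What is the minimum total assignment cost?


Option 1: A->1 + B->2 = $48 + $34 = $82
Option 2: A->2 + B->1 = $29 + $24 = $53
Min cost = min($82, $53) = $53

$53


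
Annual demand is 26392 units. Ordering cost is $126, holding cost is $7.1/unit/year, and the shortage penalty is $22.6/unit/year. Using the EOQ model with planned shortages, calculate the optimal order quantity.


Formula: EOQ* = sqrt(2DS/H) * sqrt((H+P)/P)
Base EOQ = sqrt(2*26392*126/7.1) = 967.85 units
Correction = sqrt((7.1+22.6)/22.6) = 1.14637
EOQ* = 967.85 * 1.14637 = 1109.5 units

1109.5 units


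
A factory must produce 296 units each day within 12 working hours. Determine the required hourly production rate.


Formula: Production Rate = Daily Demand / Available Hours
Rate = 296 units/day / 12 hours/day
Rate = 24.7 units/hour

24.7 units/hour


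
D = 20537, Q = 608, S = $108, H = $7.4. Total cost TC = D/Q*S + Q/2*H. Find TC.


TC = 20537/608 * 108 + 608/2 * 7.4

$5897.62


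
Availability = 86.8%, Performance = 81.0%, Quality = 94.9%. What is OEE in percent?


Formula: OEE = Availability * Performance * Quality / 10000
A * P = 86.8% * 81.0% / 100 = 70.31%
OEE = 70.31% * 94.9% / 100 = 66.7%

66.7%


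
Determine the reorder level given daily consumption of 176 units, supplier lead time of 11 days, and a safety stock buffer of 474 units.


Formula: ROP = (Daily Demand * Lead Time) + Safety Stock
Demand during lead time = 176 * 11 = 1936 units
ROP = 1936 + 474 = 2410 units

2410 units


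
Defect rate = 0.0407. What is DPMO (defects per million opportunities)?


DPMO = defect_rate * 1000000 = 0.0407 * 1000000

40700


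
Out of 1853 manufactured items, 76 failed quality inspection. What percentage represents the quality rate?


Formula: Quality Rate = Good Pieces / Total Pieces * 100
Good pieces = 1853 - 76 = 1777
QR = 1777 / 1853 * 100 = 95.9%

95.9%


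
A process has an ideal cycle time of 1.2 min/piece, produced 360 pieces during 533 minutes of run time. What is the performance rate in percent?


Formula: Performance = (Ideal CT * Total Count) / Run Time * 100
Ideal output time = 1.2 * 360 = 432.0 min
Performance = 432.0 / 533 * 100 = 81.1%

81.1%


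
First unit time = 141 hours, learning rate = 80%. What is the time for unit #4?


Formula: T_n = T_1 * (learning_rate)^(log2(n)) where learning_rate = rate/100
Doublings = log2(4) = 2
T_n = 141 * 0.8^2
T_n = 141 * 0.64 = 90.2 hours

90.2 hours


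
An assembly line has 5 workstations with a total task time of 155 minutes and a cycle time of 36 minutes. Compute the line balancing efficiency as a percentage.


Formula: Efficiency = Sum of Task Times / (N_stations * CT) * 100
Total station capacity = 5 stations * 36 min = 180 min
Efficiency = 155 / 180 * 100 = 86.1%

86.1%


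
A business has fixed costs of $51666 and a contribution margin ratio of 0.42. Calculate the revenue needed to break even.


Formula: BER = Fixed Costs / Contribution Margin Ratio
BER = $51666 / 0.42
BER = $123014.29 (to the nearest cent)

$123014.29


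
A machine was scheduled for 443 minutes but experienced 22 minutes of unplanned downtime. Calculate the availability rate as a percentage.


Formula: Availability = (Planned Time - Downtime) / Planned Time * 100
Uptime = 443 - 22 = 421 min
Availability = 421 / 443 * 100 = 95.0%

95.0%


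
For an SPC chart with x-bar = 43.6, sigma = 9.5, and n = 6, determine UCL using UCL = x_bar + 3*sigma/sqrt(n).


UCL = 43.6 + 3 * 9.5 / sqrt(6)

55.24


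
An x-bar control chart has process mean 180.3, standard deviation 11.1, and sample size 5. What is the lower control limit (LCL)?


LCL = 180.3 - 3 * 11.1 / sqrt(5)

165.41


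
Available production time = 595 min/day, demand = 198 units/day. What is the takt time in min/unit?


Formula: Takt Time = Available Production Time / Customer Demand
Takt = 595 min/day / 198 units/day
Takt = 3.01 min/unit

3.01 min/unit


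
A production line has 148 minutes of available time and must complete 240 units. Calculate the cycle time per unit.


Formula: CT = Available Time / Number of Units
CT = 148 min / 240 units
CT = 0.62 min/unit

0.62 min/unit


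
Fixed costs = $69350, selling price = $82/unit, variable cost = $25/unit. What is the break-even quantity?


Formula: BEQ = Fixed Costs / (Price - Variable Cost)
Contribution margin = $82 - $25 = $57/unit
BEQ = ceil($69350 / $57/unit) = ceil(1216.67) = 1217 units

1217 units


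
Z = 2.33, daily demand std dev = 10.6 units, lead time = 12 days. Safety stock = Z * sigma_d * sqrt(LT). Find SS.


Formula: SS = z * sigma_d * sqrt(LT)
sqrt(LT) = sqrt(12) = 3.4641
SS = 2.33 * 10.6 * 3.4641
SS = 85.6 units

85.6 units


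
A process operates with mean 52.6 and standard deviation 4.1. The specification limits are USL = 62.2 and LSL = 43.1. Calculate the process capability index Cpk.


Cpu = (62.2 - 52.6) / (3 * 4.1) = 0.78
Cpl = (52.6 - 43.1) / (3 * 4.1) = 0.77
Cpk = min(0.78, 0.77) = 0.77

0.77


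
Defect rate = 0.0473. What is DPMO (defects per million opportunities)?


DPMO = defect_rate * 1000000 = 0.0473 * 1000000

47300


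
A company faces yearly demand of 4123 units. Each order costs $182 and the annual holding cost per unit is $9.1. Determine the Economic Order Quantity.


Formula: EOQ = sqrt(2 * D * S / H)
Numerator: 2 * 4123 * 182 = 1500772
2DS/H = 1500772 / 9.1 = 164920.0
EOQ = sqrt(164920.0) = 406.1 units

406.1 units


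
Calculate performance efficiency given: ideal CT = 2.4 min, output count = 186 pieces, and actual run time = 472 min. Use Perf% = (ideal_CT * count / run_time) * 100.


Formula: Performance = (Ideal CT * Total Count) / Run Time * 100
Ideal output time = 2.4 * 186 = 446.4 min
Performance = 446.4 / 472 * 100 = 94.6%

94.6%


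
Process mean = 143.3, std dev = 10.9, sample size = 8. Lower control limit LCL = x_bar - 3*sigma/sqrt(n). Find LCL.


LCL = 143.3 - 3 * 10.9 / sqrt(8)

131.74


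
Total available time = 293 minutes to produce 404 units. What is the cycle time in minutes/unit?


Formula: CT = Available Time / Number of Units
CT = 293 min / 404 units
CT = 0.73 min/unit

0.73 min/unit


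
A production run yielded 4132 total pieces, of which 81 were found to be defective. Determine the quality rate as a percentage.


Formula: Quality Rate = Good Pieces / Total Pieces * 100
Good pieces = 4132 - 81 = 4051
QR = 4051 / 4132 * 100 = 98.0%

98.0%


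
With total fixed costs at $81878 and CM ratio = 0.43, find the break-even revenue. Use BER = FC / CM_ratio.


Formula: BER = Fixed Costs / Contribution Margin Ratio
BER = $81878 / 0.43
BER = $190413.95 (to the nearest cent)

$190413.95


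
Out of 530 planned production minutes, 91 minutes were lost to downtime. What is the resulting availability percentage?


Formula: Availability = (Planned Time - Downtime) / Planned Time * 100
Uptime = 530 - 91 = 439 min
Availability = 439 / 530 * 100 = 82.8%

82.8%


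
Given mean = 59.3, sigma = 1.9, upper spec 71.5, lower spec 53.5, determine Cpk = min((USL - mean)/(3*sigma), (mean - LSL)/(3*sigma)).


Cpu = (71.5 - 59.3) / (3 * 1.9) = 2.14
Cpl = (59.3 - 53.5) / (3 * 1.9) = 1.02
Cpk = min(2.14, 1.02) = 1.02

1.02


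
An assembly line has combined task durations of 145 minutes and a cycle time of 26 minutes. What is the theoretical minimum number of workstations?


Formula: N_min = ceil(Sum of Task Times / Cycle Time)
N_min = ceil(145 min / 26 min) = ceil(5.5769)
N_min = 6 stations

6


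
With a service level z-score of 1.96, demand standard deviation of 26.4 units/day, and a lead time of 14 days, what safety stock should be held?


Formula: SS = z * sigma_d * sqrt(LT)
sqrt(LT) = sqrt(14) = 3.7417
SS = 1.96 * 26.4 * 3.7417
SS = 193.6 units

193.6 units


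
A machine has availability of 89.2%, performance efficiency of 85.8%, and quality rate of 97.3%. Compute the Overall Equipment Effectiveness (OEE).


Formula: OEE = Availability * Performance * Quality / 10000
A * P = 89.2% * 85.8% / 100 = 76.53%
OEE = 76.53% * 97.3% / 100 = 74.5%

74.5%


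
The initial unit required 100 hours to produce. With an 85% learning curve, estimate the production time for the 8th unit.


Formula: T_n = T_1 * (learning_rate)^(log2(n)) where learning_rate = rate/100
Doublings = log2(8) = 3
T_n = 100 * 0.85^3
T_n = 100 * 0.6141 = 61.4 hours

61.4 hours


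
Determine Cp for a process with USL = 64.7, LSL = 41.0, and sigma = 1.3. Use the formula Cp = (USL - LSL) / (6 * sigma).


Cp = (64.7 - 41.0) / (6 * 1.3)

3.04


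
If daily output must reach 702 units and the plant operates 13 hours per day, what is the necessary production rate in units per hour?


Formula: Production Rate = Daily Demand / Available Hours
Rate = 702 units/day / 13 hours/day
Rate = 54.0 units/hour

54.0 units/hour


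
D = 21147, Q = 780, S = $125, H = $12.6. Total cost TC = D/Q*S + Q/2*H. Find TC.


TC = 21147/780 * 125 + 780/2 * 12.6

$8302.94


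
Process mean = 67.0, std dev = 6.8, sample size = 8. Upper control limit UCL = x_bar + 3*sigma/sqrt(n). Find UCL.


UCL = 67.0 + 3 * 6.8 / sqrt(8)

74.21


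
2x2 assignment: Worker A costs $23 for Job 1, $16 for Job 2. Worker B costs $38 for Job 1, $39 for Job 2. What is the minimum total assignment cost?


Option 1: A->1 + B->2 = $23 + $39 = $62
Option 2: A->2 + B->1 = $16 + $38 = $54
Min cost = min($62, $54) = $54

$54


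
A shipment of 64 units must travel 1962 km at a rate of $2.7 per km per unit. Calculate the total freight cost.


TC = dist * cost * units = 1962 * 2.7 * 64 = $339033.60

$339033.60


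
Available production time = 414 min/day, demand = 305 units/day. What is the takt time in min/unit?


Formula: Takt Time = Available Production Time / Customer Demand
Takt = 414 min/day / 305 units/day
Takt = 1.36 min/unit

1.36 min/unit


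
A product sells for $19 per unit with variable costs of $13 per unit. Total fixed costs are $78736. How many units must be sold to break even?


Formula: BEQ = Fixed Costs / (Price - Variable Cost)
Contribution margin = $19 - $13 = $6/unit
BEQ = ceil($78736 / $6/unit) = ceil(13122.67) = 13123 units

13123 units


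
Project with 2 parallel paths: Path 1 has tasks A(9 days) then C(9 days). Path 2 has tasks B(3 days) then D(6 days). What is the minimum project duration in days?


Path 1 = 9 + 9 = 18 days
Path 2 = 3 + 6 = 9 days
Duration = max(18, 9) = 18 days

18 days


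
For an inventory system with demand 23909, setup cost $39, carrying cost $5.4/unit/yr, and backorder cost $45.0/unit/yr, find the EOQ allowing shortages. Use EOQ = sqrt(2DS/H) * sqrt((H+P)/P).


Formula: EOQ* = sqrt(2DS/H) * sqrt((H+P)/P)
Base EOQ = sqrt(2*23909*39/5.4) = 587.67 units
Correction = sqrt((5.4+45.0)/45.0) = 1.0583
EOQ* = 587.67 * 1.0583 = 621.9 units

621.9 units


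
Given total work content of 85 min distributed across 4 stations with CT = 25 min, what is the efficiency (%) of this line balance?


Formula: Efficiency = Sum of Task Times / (N_stations * CT) * 100
Total station capacity = 4 stations * 25 min = 100 min
Efficiency = 85 / 100 * 100 = 85.0%

85.0%


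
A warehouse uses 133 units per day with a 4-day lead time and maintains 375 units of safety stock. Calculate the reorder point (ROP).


Formula: ROP = (Daily Demand * Lead Time) + Safety Stock
Demand during lead time = 133 * 4 = 532 units
ROP = 532 + 375 = 907 units

907 units


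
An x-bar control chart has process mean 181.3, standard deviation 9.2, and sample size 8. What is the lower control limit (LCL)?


LCL = 181.3 - 3 * 9.2 / sqrt(8)

171.54


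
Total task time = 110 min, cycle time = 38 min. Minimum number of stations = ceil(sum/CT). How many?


Formula: N_min = ceil(Sum of Task Times / Cycle Time)
N_min = ceil(110 min / 38 min) = ceil(2.8947)
N_min = 3 stations

3


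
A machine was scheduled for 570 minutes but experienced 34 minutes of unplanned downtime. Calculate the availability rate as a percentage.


Formula: Availability = (Planned Time - Downtime) / Planned Time * 100
Uptime = 570 - 34 = 536 min
Availability = 536 / 570 * 100 = 94.0%

94.0%


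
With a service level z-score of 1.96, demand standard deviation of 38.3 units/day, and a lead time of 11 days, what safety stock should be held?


Formula: SS = z * sigma_d * sqrt(LT)
sqrt(LT) = sqrt(11) = 3.3166
SS = 1.96 * 38.3 * 3.3166
SS = 249.0 units

249.0 units


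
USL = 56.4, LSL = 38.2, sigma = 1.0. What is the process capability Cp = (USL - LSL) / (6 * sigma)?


Cp = (56.4 - 38.2) / (6 * 1.0)

3.03


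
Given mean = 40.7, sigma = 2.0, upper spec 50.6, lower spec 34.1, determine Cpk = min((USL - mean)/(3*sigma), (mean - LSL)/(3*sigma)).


Cpu = (50.6 - 40.7) / (3 * 2.0) = 1.65
Cpl = (40.7 - 34.1) / (3 * 2.0) = 1.1
Cpk = min(1.65, 1.1) = 1.1

1.1


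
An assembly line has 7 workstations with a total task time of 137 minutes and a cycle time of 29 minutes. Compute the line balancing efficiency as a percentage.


Formula: Efficiency = Sum of Task Times / (N_stations * CT) * 100
Total station capacity = 7 stations * 29 min = 203 min
Efficiency = 137 / 203 * 100 = 67.5%

67.5%


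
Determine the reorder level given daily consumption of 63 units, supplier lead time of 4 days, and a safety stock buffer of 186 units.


Formula: ROP = (Daily Demand * Lead Time) + Safety Stock
Demand during lead time = 63 * 4 = 252 units
ROP = 252 + 186 = 438 units

438 units


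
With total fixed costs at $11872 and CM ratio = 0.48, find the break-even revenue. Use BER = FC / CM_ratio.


Formula: BER = Fixed Costs / Contribution Margin Ratio
BER = $11872 / 0.48
BER = $24733.33 (to the nearest cent)

$24733.33


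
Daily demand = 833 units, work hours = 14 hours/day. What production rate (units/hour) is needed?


Formula: Production Rate = Daily Demand / Available Hours
Rate = 833 units/day / 14 hours/day
Rate = 59.5 units/hour

59.5 units/hour


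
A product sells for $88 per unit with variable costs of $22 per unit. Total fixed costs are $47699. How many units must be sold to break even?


Formula: BEQ = Fixed Costs / (Price - Variable Cost)
Contribution margin = $88 - $22 = $66/unit
BEQ = ceil($47699 / $66/unit) = ceil(722.71) = 723 units

723 units


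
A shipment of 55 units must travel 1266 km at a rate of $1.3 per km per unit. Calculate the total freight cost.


TC = dist * cost * units = 1266 * 1.3 * 55 = $90519.00

$90519.00


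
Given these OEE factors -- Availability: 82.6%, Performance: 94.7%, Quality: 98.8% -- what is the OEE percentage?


Formula: OEE = Availability * Performance * Quality / 10000
A * P = 82.6% * 94.7% / 100 = 78.22%
OEE = 78.22% * 98.8% / 100 = 77.3%

77.3%


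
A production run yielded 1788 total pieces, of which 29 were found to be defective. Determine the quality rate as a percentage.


Formula: Quality Rate = Good Pieces / Total Pieces * 100
Good pieces = 1788 - 29 = 1759
QR = 1759 / 1788 * 100 = 98.4%

98.4%


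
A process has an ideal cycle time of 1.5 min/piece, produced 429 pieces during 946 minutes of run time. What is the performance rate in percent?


Formula: Performance = (Ideal CT * Total Count) / Run Time * 100
Ideal output time = 1.5 * 429 = 643.5 min
Performance = 643.5 / 946 * 100 = 68.0%

68.0%


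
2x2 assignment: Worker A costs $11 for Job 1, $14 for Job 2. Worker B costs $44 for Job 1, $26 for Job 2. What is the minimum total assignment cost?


Option 1: A->1 + B->2 = $11 + $26 = $37
Option 2: A->2 + B->1 = $14 + $44 = $58
Min cost = min($37, $58) = $37

$37


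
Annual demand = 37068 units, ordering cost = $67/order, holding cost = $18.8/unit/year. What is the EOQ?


Formula: EOQ = sqrt(2 * D * S / H)
Numerator: 2 * 37068 * 67 = 4967112
2DS/H = 4967112 / 18.8 = 264208.1
EOQ = sqrt(264208.1) = 514.0 units

514.0 units


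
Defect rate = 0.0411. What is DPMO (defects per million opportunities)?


DPMO = defect_rate * 1000000 = 0.0411 * 1000000

41100


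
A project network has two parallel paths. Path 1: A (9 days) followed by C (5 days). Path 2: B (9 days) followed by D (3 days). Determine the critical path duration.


Path 1 = 9 + 5 = 14 days
Path 2 = 9 + 3 = 12 days
Duration = max(14, 12) = 14 days

14 days


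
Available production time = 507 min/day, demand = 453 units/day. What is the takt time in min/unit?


Formula: Takt Time = Available Production Time / Customer Demand
Takt = 507 min/day / 453 units/day
Takt = 1.12 min/unit

1.12 min/unit


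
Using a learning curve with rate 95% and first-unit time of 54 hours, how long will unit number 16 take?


Formula: T_n = T_1 * (learning_rate)^(log2(n)) where learning_rate = rate/100
Doublings = log2(16) = 4
T_n = 54 * 0.95^4
T_n = 54 * 0.8145 = 44.0 hours

44.0 hours


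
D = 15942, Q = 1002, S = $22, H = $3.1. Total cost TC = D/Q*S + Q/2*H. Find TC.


TC = 15942/1002 * 22 + 1002/2 * 3.1

$1903.12


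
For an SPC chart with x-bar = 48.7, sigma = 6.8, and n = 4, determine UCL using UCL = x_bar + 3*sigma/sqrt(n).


UCL = 48.7 + 3 * 6.8 / sqrt(4)

58.9


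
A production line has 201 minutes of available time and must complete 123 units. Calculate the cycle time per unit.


Formula: CT = Available Time / Number of Units
CT = 201 min / 123 units
CT = 1.63 min/unit

1.63 min/unit


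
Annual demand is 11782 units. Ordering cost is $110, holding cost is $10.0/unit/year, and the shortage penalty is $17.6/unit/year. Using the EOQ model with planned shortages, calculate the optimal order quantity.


Formula: EOQ* = sqrt(2DS/H) * sqrt((H+P)/P)
Base EOQ = sqrt(2*11782*110/10.0) = 509.12 units
Correction = sqrt((10.0+17.6)/17.6) = 1.25227
EOQ* = 509.12 * 1.25227 = 637.6 units

637.6 units


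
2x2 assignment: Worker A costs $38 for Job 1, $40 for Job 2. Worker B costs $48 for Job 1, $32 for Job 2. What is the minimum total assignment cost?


Option 1: A->1 + B->2 = $38 + $32 = $70
Option 2: A->2 + B->1 = $40 + $48 = $88
Min cost = min($70, $88) = $70

$70


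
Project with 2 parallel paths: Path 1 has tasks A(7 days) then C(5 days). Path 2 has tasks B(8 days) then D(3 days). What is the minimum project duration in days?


Path 1 = 7 + 5 = 12 days
Path 2 = 8 + 3 = 11 days
Duration = max(12, 11) = 12 days

12 days


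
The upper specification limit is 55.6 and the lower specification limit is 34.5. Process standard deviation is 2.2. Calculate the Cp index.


Cp = (55.6 - 34.5) / (6 * 2.2)

1.6


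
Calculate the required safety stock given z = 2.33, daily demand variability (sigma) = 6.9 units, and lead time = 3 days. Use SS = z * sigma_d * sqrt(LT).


Formula: SS = z * sigma_d * sqrt(LT)
sqrt(LT) = sqrt(3) = 1.7321
SS = 2.33 * 6.9 * 1.7321
SS = 27.8 units

27.8 units


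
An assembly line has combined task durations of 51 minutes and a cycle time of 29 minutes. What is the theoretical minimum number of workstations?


Formula: N_min = ceil(Sum of Task Times / Cycle Time)
N_min = ceil(51 min / 29 min) = ceil(1.7586)
N_min = 2 stations

2


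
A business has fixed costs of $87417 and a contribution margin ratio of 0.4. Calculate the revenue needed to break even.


Formula: BER = Fixed Costs / Contribution Margin Ratio
BER = $87417 / 0.4
BER = $218542.50 (to the nearest cent)

$218542.50


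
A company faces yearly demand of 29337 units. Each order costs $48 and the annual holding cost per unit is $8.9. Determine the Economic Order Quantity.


Formula: EOQ = sqrt(2 * D * S / H)
Numerator: 2 * 29337 * 48 = 2816352
2DS/H = 2816352 / 8.9 = 316444.0
EOQ = sqrt(316444.0) = 562.5 units

562.5 units


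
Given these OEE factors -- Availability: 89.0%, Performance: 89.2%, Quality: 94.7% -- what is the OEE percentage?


Formula: OEE = Availability * Performance * Quality / 10000
A * P = 89.0% * 89.2% / 100 = 79.39%
OEE = 79.39% * 94.7% / 100 = 75.2%

75.2%


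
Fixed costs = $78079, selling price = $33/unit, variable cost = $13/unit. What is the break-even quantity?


Formula: BEQ = Fixed Costs / (Price - Variable Cost)
Contribution margin = $33 - $13 = $20/unit
BEQ = ceil($78079 / $20/unit) = ceil(3903.95) = 3904 units

3904 units


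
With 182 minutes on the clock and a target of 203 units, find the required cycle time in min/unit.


Formula: CT = Available Time / Number of Units
CT = 182 min / 203 units
CT = 0.9 min/unit

0.9 min/unit


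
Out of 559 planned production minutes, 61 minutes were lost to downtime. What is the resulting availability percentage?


Formula: Availability = (Planned Time - Downtime) / Planned Time * 100
Uptime = 559 - 61 = 498 min
Availability = 498 / 559 * 100 = 89.1%

89.1%


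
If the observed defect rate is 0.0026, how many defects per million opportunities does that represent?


DPMO = defect_rate * 1000000 = 0.0026 * 1000000

2600


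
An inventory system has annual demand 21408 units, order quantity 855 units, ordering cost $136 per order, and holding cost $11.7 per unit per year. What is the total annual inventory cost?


TC = 21408/855 * 136 + 855/2 * 11.7

$8407.00


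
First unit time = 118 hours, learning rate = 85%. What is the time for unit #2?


Formula: T_n = T_1 * (learning_rate)^(log2(n)) where learning_rate = rate/100
Doublings = log2(2) = 1
T_n = 118 * 0.85^1
T_n = 118 * 0.85 = 100.3 hours

100.3 hours
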